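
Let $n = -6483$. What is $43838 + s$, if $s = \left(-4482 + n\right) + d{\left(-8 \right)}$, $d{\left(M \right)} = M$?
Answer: $32865$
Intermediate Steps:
$s = -10973$ ($s = \left(-4482 - 6483\right) - 8 = -10965 - 8 = -10973$)
$43838 + s = 43838 - 10973 = 32865$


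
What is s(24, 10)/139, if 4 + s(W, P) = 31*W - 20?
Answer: 720/139 ≈ 5.1799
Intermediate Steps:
s(W, P) = -24 + 31*W (s(W, P) = -4 + (31*W - 20) = -4 + (-20 + 31*W) = -24 + 31*W)
s(24, 10)/139 = (-24 + 31*24)/139 = (-24 + 744)*(1/139) = 720*(1/139) = 720/139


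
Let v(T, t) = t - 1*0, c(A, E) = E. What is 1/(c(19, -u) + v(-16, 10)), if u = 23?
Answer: -1/13 ≈ -0.076923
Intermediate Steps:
v(T, t) = t (v(T, t) = t + 0 = t)
1/(c(19, -u) + v(-16, 10)) = 1/(-1*23 + 10) = 1/(-23 + 10) = 1/(-13) = -1/13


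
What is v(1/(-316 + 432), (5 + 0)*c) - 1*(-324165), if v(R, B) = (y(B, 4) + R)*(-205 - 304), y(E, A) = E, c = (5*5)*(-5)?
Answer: 74505131/116 ≈ 6.4229e+5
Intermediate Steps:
c = -125 (c = 25*(-5) = -125)
v(R, B) = -509*B - 509*R (v(R, B) = (B + R)*(-205 - 304) = (B + R)*(-509) = -509*B - 509*R)
v(1/(-316 + 432), (5 + 0)*c) - 1*(-324165) = (-509*(5 + 0)*(-125) - 509/(-316 + 432)) - 1*(-324165) = (-2545*(-125) - 509/116) + 324165 = (-509*(-625) - 509*1/116) + 324165 = (318125 - 509/116) + 324165 = 36901991/116 + 324165 = 74505131/116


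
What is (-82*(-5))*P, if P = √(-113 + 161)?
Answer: 1640*√3 ≈ 2840.6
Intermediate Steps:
P = 4*√3 (P = √48 = 4*√3 ≈ 6.9282)
(-82*(-5))*P = (-82*(-5))*(4*√3) = 410*(4*√3) = 1640*√3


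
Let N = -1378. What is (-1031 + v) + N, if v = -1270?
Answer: -3679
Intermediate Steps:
(-1031 + v) + N = (-1031 - 1270) - 1378 = -2301 - 1378 = -3679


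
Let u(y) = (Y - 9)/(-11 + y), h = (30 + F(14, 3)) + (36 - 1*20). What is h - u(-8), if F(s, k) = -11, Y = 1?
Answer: 657/19 ≈ 34.579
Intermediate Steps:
h = 35 (h = (30 - 11) + (36 - 1*20) = 19 + (36 - 20) = 19 + 16 = 35)
u(y) = -8/(-11 + y) (u(y) = (1 - 9)/(-11 + y) = -8/(-11 + y))
h - u(-8) = 35 - (-8)/(-11 - 8) = 35 - (-8)/(-19) = 35 - (-8)*(-1)/19 = 35 - 1*8/19 = 35 - 8/19 = 657/19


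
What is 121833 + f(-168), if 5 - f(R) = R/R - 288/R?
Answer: 852847/7 ≈ 1.2184e+5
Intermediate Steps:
f(R) = 4 + 288/R (f(R) = 5 - (R/R - 288/R) = 5 - (1 - 288/R) = 5 + (-1 + 288/R) = 4 + 288/R)
121833 + f(-168) = 121833 + (4 + 288/(-168)) = 121833 + (4 + 288*(-1/168)) = 121833 + (4 - 12/7) = 121833 + 16/7 = 852847/7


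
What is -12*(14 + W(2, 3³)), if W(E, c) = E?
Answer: -192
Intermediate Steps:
-12*(14 + W(2, 3³)) = -12*(14 + 2) = -12*16 = -192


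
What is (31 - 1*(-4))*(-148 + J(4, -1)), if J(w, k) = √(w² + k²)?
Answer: -5180 + 35*√17 ≈ -5035.7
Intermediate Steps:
J(w, k) = √(k² + w²)
(31 - 1*(-4))*(-148 + J(4, -1)) = (31 - 1*(-4))*(-148 + √((-1)² + 4²)) = (31 + 4)*(-148 + √(1 + 16)) = 35*(-148 + √17) = -5180 + 35*√17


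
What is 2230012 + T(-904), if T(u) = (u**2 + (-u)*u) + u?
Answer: 2229108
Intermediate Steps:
T(u) = u (T(u) = (u**2 - u**2) + u = 0 + u = u)
2230012 + T(-904) = 2230012 - 904 = 2229108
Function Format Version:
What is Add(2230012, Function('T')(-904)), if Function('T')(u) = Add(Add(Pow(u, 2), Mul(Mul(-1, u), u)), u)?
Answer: 2229108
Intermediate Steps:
Function('T')(u) = u (Function('T')(u) = Add(Add(Pow(u, 2), Mul(-1, Pow(u, 2))), u) = Add(0, u) = u)
Add(2230012, Function('T')(-904)) = Add(2230012, -904) = 2229108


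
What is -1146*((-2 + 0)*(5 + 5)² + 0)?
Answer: 229200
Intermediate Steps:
-1146*((-2 + 0)*(5 + 5)² + 0) = -1146*(-2*10² + 0) = -1146*(-2*100 + 0) = -1146*(-200 + 0) = -1146*(-200) = 229200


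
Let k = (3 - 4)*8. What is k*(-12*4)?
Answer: 384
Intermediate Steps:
k = -8 (k = -1*8 = -8)
k*(-12*4) = -(-96)*4 = -8*(-48) = 384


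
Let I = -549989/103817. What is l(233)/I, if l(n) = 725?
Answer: -75267325/549989 ≈ -136.85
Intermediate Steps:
I = -549989/103817 (I = -549989*1/103817 = -549989/103817 ≈ -5.2977)
l(233)/I = 725/(-549989/103817) = 725*(-103817/549989) = -75267325/549989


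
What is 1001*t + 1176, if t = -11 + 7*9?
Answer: 53228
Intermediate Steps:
t = 52 (t = -11 + 63 = 52)
1001*t + 1176 = 1001*52 + 1176 = 52052 + 1176 = 53228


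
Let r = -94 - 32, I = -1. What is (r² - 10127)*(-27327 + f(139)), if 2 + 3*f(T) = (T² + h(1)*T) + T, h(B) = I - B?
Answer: -361042949/3 ≈ -1.2035e+8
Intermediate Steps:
h(B) = -1 - B
f(T) = -⅔ - T/3 + T²/3 (f(T) = -⅔ + ((T² + (-1 - 1*1)*T) + T)/3 = -⅔ + ((T² + (-1 - 1)*T) + T)/3 = -⅔ + ((T² - 2*T) + T)/3 = -⅔ + (T² - T)/3 = -⅔ + (-T/3 + T²/3) = -⅔ - T/3 + T²/3)
r = -126
(r² - 10127)*(-27327 + f(139)) = ((-126)² - 10127)*(-27327 + (-⅔ - ⅓*139 + (⅓)*139²)) = (15876 - 10127)*(-27327 + (-⅔ - 139/3 + (⅓)*19321)) = 5749*(-27327 + (-⅔ - 139/3 + 19321/3)) = 5749*(-27327 + 19180/3) = 5749*(-62801/3) = -361042949/3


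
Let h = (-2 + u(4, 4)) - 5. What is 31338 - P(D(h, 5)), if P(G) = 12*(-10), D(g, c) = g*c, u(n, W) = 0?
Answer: 31458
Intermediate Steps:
h = -7 (h = (-2 + 0) - 5 = -2 - 5 = -7)
D(g, c) = c*g
P(G) = -120
31338 - P(D(h, 5)) = 31338 - 1*(-120) = 31338 + 120 = 31458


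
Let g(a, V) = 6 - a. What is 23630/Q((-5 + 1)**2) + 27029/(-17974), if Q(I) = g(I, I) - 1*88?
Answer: -213687231/880726 ≈ -242.63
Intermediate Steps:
Q(I) = -82 - I (Q(I) = (6 - I) - 1*88 = (6 - I) - 88 = -82 - I)
23630/Q((-5 + 1)**2) + 27029/(-17974) = 23630/(-82 - (-5 + 1)**2) + 27029/(-17974) = 23630/(-82 - 1*(-4)**2) + 27029*(-1/17974) = 23630/(-82 - 1*16) - 27029/17974 = 23630/(-82 - 16) - 27029/17974 = 23630/(-98) - 27029/17974 = 23630*(-1/98) - 27029/17974 = -11815/49 - 27029/17974 = -213687231/880726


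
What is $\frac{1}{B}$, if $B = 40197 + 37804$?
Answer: $\frac{1}{78001} \approx 1.282 \cdot 10^{-5}$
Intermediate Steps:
$B = 78001$
$\frac{1}{B} = \frac{1}{78001}$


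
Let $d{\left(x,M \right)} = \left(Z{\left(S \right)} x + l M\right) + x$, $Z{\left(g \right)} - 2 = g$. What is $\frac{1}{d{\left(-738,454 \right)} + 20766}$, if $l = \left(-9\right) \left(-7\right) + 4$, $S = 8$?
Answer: $\frac{1}{43066} \approx 2.322 \cdot 10^{-5}$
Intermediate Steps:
$Z{\left(g \right)} = 2 + g$
$l = 67$ ($l = 63 + 4 = 67$)
$d{\left(x,M \right)} = 11 x + 67 M$ ($d{\left(x,M \right)} = \left(\left(2 + 8\right) x + 67 M\right) + x = \left(10 x + 67 M\right) + x = 11 x + 67 M$)
$\frac{1}{d{\left(-738,454 \right)} + 20766} = \frac{1}{\left(11 \left(-738\right) + 67 \cdot 454\right) + 20766} = \frac{1}{\left(-8118 + 30418\right) + 20766} = \frac{1}{22300 + 20766} = \frac{1}{43066}$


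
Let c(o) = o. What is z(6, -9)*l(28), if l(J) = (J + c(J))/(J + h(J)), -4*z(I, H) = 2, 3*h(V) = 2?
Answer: -42/43 ≈ -0.97674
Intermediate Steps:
h(V) = ⅔ (h(V) = (⅓)*2 = ⅔)
z(I, H) = -½ (z(I, H) = -¼*2 = -½)
l(J) = 2*J/(⅔ + J) (l(J) = (J + J)/(J + ⅔) = (2*J)/(⅔ + J) = 2*J/(⅔ + J))
z(6, -9)*l(28) = -3*28/(2 + 3*28) = -3*28/(2 + 84) = -3*28/86 = -½*84/43 = -42/43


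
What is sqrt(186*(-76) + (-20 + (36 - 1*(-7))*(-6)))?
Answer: I*sqrt(14414) ≈ 120.06*I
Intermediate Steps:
sqrt(186*(-76) + (-20 + (36 - 1*(-7))*(-6))) = sqrt(-14136 + (-20 + (36 + 7)*(-6))) = sqrt(-14136 + (-20 + 43*(-6))) = sqrt(-14136 + (-20 - 258)) = sqrt(-14136 - 278) = sqrt(-14414) = I*sqrt(14414)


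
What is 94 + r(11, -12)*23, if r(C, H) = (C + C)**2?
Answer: 11226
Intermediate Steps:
r(C, H) = 4*C**2 (r(C, H) = (2*C)**2 = 4*C**2)
94 + r(11, -12)*23 = 94 + (4*11**2)*23 = 94 + (4*121)*23 = 94 + 484*23 = 94 + 11132 = 11226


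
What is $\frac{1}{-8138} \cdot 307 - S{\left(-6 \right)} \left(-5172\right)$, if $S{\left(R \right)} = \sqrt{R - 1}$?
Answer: $- \frac{307}{8138} + 5172 i \sqrt{7} \approx -0.037724 + 13684.0 i$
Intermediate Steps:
$S{\left(R \right)} = \sqrt{-1 + R}$
$\frac{1}{-8138} \cdot 307 - S{\left(-6 \right)} \left(-5172\right) = \frac{1}{-8138} \cdot 307 - \sqrt{-1 - 6} \left(-5172\right) = \left(- \frac{1}{8138}\right) 307 - \sqrt{-7} \left(-5172\right) = - \frac{307}{8138} - i \sqrt{7} \left(-5172\right) = - \frac{307}{8138} - - 5172 i \sqrt{7} = - \frac{307}{8138} + 5172 i \sqrt{7}$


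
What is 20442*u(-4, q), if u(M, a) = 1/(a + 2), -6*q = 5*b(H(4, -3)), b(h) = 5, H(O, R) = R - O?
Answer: -122652/13 ≈ -9434.8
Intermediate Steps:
q = -25/6 (q = -5*5/6 = -⅙*25 = -25/6 ≈ -4.1667)
u(M, a) = 1/(2 + a)
20442*u(-4, q) = 20442/(2 - 25/6) = 20442/(-13/6) = 20442*(-6/13) = -122652/13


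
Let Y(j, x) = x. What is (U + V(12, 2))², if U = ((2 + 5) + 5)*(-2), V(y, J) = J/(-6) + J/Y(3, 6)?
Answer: 576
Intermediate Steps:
V(y, J) = 0 (V(y, J) = J/(-6) + J/6 = J*(-⅙) + J*(⅙) = -J/6 + J/6 = 0)
U = -24 (U = (7 + 5)*(-2) = 12*(-2) = -24)
(U + V(12, 2))² = (-24 + 0)² = (-24)² = 576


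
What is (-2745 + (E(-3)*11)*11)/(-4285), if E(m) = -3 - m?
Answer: 549/857 ≈ 0.64061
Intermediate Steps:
(-2745 + (E(-3)*11)*11)/(-4285) = (-2745 + ((-3 - 1*(-3))*11)*11)/(-4285) = (-2745 + ((-3 + 3)*11)*11)*(-1/4285) = (-2745 + (0*11)*11)*(-1/4285) = (-2745 + 0*11)*(-1/4285) = (-2745 + 0)*(-1/4285) = -2745*(-1/4285) = 549/857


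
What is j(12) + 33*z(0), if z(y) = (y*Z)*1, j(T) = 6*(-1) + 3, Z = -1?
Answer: -3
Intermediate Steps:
j(T) = -3 (j(T) = -6 + 3 = -3)
z(y) = -y (z(y) = (y*(-1))*1 = -y*1 = -y)
j(12) + 33*z(0) = -3 + 33*(-1*0) = -3 + 33*0 = -3 + 0 = -3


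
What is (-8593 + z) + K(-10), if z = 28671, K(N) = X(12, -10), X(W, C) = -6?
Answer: 20072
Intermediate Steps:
K(N) = -6
(-8593 + z) + K(-10) = (-8593 + 28671) - 6 = 20078 - 6 = 20072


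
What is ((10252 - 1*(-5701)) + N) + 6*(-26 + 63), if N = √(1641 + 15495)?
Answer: 16175 + 12*√119 ≈ 16306.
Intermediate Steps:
N = 12*√119 (N = √17136 = 12*√119 ≈ 130.90)
((10252 - 1*(-5701)) + N) + 6*(-26 + 63) = ((10252 - 1*(-5701)) + 12*√119) + 6*(-26 + 63) = ((10252 + 5701) + 12*√119) + 6*37 = (15953 + 12*√119) + 222 = 16175 + 12*√119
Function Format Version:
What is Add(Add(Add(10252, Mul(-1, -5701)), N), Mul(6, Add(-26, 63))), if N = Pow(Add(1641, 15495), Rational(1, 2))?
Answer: Add(16175, Mul(12, Pow(119, Rational(1, 2)))) ≈ 16306.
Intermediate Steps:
N = Mul(12, Pow(119, Rational(1, 2))) (N = Pow(17136, Rational(1, 2)) = Mul(12, Pow(119, Rational(1, 2))) ≈ 130.90)
Add(Add(Add(10252, Mul(-1, -5701)), N), Mul(6, Add(-26, 63))) = Add(Add(Add(10252, Mul(-1, -5701)), Mul(12, Pow(119, Rational(1, 2)))), Mul(6, Add(-26, 63))) = Add(Add(Add(10252, 5701), Mul(12, Pow(119, Rational(1, 2)))), Mul(6, 37)) = Add(Add(15953, Mul(12, Pow(119, Rational(1, 2)))), 222) = Add(16175, Mul(12, Pow(119, Rational(1, 2))))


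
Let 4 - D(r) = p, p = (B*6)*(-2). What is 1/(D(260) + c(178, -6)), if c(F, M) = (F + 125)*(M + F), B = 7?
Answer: 1/52204 ≈ 1.9156e-5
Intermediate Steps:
p = -84 (p = (7*6)*(-2) = 42*(-2) = -84)
c(F, M) = (125 + F)*(F + M)
D(r) = 88 (D(r) = 4 - 1*(-84) = 4 + 84 = 88)
1/(D(260) + c(178, -6)) = 1/(88 + (178² + 125*178 + 125*(-6) + 178*(-6))) = 1/(88 + (31684 + 22250 - 750 - 1068)) = 1/(88 + 52116) = 1/52204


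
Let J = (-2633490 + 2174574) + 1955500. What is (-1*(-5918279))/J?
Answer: 5918279/1496584 ≈ 3.9545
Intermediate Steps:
J = 1496584 (J = -458916 + 1955500 = 1496584)
(-1*(-5918279))/J = -1*(-5918279)/1496584 = 5918279*(1/1496584) = 5918279/1496584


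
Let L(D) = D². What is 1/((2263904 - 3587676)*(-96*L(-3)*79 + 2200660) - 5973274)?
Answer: -1/2822822681162 ≈ -3.5426e-13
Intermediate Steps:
1/((2263904 - 3587676)*(-96*L(-3)*79 + 2200660) - 5973274) = 1/((2263904 - 3587676)*(-96*(-3)²*79 + 2200660) - 5973274) = 1/(-1323772*(-96*9*79 + 2200660) - 5973274) = 1/(-1323772*(-864*79 + 2200660) - 5973274) = 1/(-1323772*(-68256 + 2200660) - 5973274) = 1/(-1323772*2132404 - 5973274) = 1/(-2822816707888 - 5973274) = 1/(-2822822681162) = -1/2822822681162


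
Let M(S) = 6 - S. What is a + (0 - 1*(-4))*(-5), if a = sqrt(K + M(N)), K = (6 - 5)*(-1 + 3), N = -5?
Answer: -20 + sqrt(13) ≈ -16.394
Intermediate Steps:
K = 2 (K = 1*2 = 2)
a = sqrt(13) (a = sqrt(2 + (6 - 1*(-5))) = sqrt(2 + (6 + 5)) = sqrt(2 + 11) = sqrt(13) ≈ 3.6056)
a + (0 - 1*(-4))*(-5) = sqrt(13) + (0 - 1*(-4))*(-5) = sqrt(13) + (0 + 4)*(-5) = sqrt(13) + 4*(-5) = sqrt(13) - 20 = -20 + sqrt(13)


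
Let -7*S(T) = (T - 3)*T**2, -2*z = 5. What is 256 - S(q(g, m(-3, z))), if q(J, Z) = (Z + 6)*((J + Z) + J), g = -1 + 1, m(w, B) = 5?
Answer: 159092/7 ≈ 22727.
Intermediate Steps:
z = -5/2 (z = -1/2*5 = -5/2 ≈ -2.5000)
g = 0
q(J, Z) = (6 + Z)*(Z + 2*J)
S(T) = -T**2*(-3 + T)/7 (S(T) = -(T - 3)*T**2/7 = -(-3 + T)*T**2/7 = -T**2*(-3 + T)/7)
256 - S(q(g, m(-3, z))) = 256 - (5**2 + 6*5 + 12*0 + 2*0*5)**2*(3 - (5**2 + 6*5 + 12*0 + 2*0*5))/7 = 256 - (25 + 30 + 0 + 0)**2*(3 - (25 + 30 + 0 + 0))/7 = 256 - 55**2*(3 - 1*55)/7 = 256 - 3025*(3 - 55)/7 = 256 - 3025*(-52)/7 = 256 - 1*(-157300/7) = 256 + 157300/7 = 159092/7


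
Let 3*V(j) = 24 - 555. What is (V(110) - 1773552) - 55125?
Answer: -1828854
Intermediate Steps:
V(j) = -177 (V(j) = (24 - 555)/3 = (⅓)*(-531) = -177)
(V(110) - 1773552) - 55125 = (-177 - 1773552) - 55125 = -1773729 - 55125 = -1828854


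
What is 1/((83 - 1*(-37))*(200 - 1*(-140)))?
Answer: 1/40800 ≈ 2.4510e-5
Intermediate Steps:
1/((83 - 1*(-37))*(200 - 1*(-140))) = 1/((83 + 37)*(200 + 140)) = 1/(120*340) = 1/40800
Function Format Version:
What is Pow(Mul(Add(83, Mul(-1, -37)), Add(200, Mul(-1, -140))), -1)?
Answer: Rational(1, 40800) ≈ 2.4510e-5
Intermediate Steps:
Pow(Mul(Add(83, Mul(-1, -37)), Add(200, Mul(-1, -140))), -1) = Pow(Mul(Add(83, 37), Add(200, 140)), -1) = Pow(Mul(120, 340), -1) = Pow(40800, -1) = Rational(1, 40800)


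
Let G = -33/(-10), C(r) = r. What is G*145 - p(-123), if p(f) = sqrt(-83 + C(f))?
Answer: 957/2 - I*sqrt(206) ≈ 478.5 - 14.353*I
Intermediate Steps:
G = 33/10 (G = -33*(-1/10) = 33/10 ≈ 3.3000)
p(f) = sqrt(-83 + f)
G*145 - p(-123) = (33/10)*145 - sqrt(-83 - 123) = 957/2 - sqrt(-206) = 957/2 - I*sqrt(206)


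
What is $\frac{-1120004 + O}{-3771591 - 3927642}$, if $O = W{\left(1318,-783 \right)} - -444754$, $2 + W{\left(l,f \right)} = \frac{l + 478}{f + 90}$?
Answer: $\frac{467951432}{5335568469} \approx 0.087704$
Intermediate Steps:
$W{\left(l,f \right)} = -2 + \frac{478 + l}{90 + f}$ ($W{\left(l,f \right)} = -2 + \frac{l + 478}{f + 90} = -2 + \frac{478 + l}{90 + f}$)
$O = \frac{308211340}{693}$ ($O = \frac{298 + 1318 - -1566}{90 - 783} - -444754 = \frac{298 + 1318 + 1566}{-693} + 444754 = \left(- \frac{1}{693}\right) 3182 + 444754 = - \frac{3182}{693} + 444754 = \frac{308211340}{693} \approx 4.4475 \cdot 10^{5}$)
$\frac{-1120004 + O}{-3771591 - 3927642} = \frac{-1120004 + \frac{308211340}{693}}{-3771591 - 3927642} = - \frac{467951432}{693 \left(-7699233\right)} = \left(- \frac{467951432}{693}\right) \left(- \frac{1}{7699233}\right) = \frac{467951432}{5335568469}$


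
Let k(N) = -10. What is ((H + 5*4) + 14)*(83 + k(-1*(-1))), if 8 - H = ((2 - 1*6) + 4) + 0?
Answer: 3066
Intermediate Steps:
H = 8 (H = 8 - (((2 - 1*6) + 4) + 0) = 8 - (((2 - 6) + 4) + 0) = 8 - ((-4 + 4) + 0) = 8 - (0 + 0) = 8 - 1*0 = 8 + 0 = 8)
((H + 5*4) + 14)*(83 + k(-1*(-1))) = ((8 + 5*4) + 14)*(83 - 10) = ((8 + 20) + 14)*73 = (28 + 14)*73 = 42*73 = 3066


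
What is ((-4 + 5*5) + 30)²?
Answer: 2601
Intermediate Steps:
((-4 + 5*5) + 30)² = ((-4 + 25) + 30)² = (21 + 30)² = 51² = 2601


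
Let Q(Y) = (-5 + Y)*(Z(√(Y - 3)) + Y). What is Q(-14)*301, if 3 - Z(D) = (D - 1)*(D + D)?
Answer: -131537 - 11438*I*√17 ≈ -1.3154e+5 - 47160.0*I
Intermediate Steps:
Z(D) = 3 - 2*D*(-1 + D) (Z(D) = 3 - (D - 1)*(D + D) = 3 - (-1 + D)*2*D = 3 - 2*D*(-1 + D))
Q(Y) = (-5 + Y)*(9 - Y + 2*√(-3 + Y)) (Q(Y) = (-5 + Y)*((3 - (-6 + 2*Y) + 2*√(Y - 3)) + Y) = (-5 + Y)*((3 - (-6 + 2*Y) + 2*√(-3 + Y)) + Y) = (-5 + Y)*((3 - 2*(-3 + Y) + 2*√(-3 + Y)) + Y) = (-5 + Y)*((3 + (6 - 2*Y) + 2*√(-3 + Y)) + Y) = (-5 + Y)*((9 - 2*Y + 2*√(-3 + Y)) + Y) = (-5 + Y)*(9 - Y + 2*√(-3 + Y)))
Q(-14)*301 = (-45 - 1*(-14)² - 10*√(-3 - 14) + 14*(-14) + 2*(-14)*√(-3 - 14))*301 = (-45 - 1*196 - 10*I*√17 - 196 + 2*(-14)*√(-17))*301 = (-45 - 196 - 10*I*√17 - 196 + 2*(-14)*(I*√17))*301 = (-45 - 196 - 10*I*√17 - 196 - 28*I*√17)*301 = (-437 - 38*I*√17)*301 = -131537 - 11438*I*√17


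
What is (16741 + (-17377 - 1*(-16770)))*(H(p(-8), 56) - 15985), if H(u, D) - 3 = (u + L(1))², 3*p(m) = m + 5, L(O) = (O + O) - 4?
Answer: -257708382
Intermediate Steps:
L(O) = -4 + 2*O (L(O) = 2*O - 4 = -4 + 2*O)
p(m) = 5/3 + m/3 (p(m) = (m + 5)/3 = (5 + m)/3 = 5/3 + m/3)
H(u, D) = 3 + (-2 + u)² (H(u, D) = 3 + (u + (-4 + 2*1))² = 3 + (u + (-4 + 2))² = 3 + (u - 2)² = 3 + (-2 + u)²)
(16741 + (-17377 - 1*(-16770)))*(H(p(-8), 56) - 15985) = (16741 + (-17377 - 1*(-16770)))*((3 + (-2 + (5/3 + (⅓)*(-8)))²) - 15985) = (16741 + (-17377 + 16770))*((3 + (-2 + (5/3 - 8/3))²) - 15985) = (16741 - 607)*((3 + (-2 - 1)²) - 15985) = 16134*((3 + (-3)²) - 15985) = 16134*((3 + 9) - 15985) = 16134*(12 - 15985) = 16134*(-15973) = -257708382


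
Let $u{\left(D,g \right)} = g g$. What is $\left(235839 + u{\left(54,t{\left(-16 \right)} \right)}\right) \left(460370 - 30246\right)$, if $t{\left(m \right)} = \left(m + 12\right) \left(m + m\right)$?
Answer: $108487165652$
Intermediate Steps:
$t{\left(m \right)} = 2 m \left(12 + m\right)$ ($t{\left(m \right)} = \left(12 + m\right) 2 m = 2 m \left(12 + m\right)$)
$u{\left(D,g \right)} = g^{2}$
$\left(235839 + u{\left(54,t{\left(-16 \right)} \right)}\right) \left(460370 - 30246\right) = \left(235839 + \left(2 \left(-16\right) \left(12 - 16\right)\right)^{2}\right) \left(460370 - 30246\right) = \left(235839 + \left(2 \left(-16\right) \left(-4\right)\right)^{2}\right) 430124 = \left(235839 + 128^{2}\right) 430124 = \left(235839 + 16384\right) 430124 = 252223 \cdot 430124 = 108487165652$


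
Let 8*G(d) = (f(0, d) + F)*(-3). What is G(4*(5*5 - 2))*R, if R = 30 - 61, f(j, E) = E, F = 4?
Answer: 1116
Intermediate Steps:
G(d) = -3/2 - 3*d/8 (G(d) = ((d + 4)*(-3))/8 = ((4 + d)*(-3))/8 = (-12 - 3*d)/8 = -3/2 - 3*d/8)
R = -31
G(4*(5*5 - 2))*R = (-3/2 - 3*(5*5 - 2)/2)*(-31) = (-3/2 - 3*(25 - 2)/2)*(-31) = (-3/2 - 3*23/2)*(-31) = (-3/2 - 3/8*92)*(-31) = (-3/2 - 69/2)*(-31) = -36*(-31) = 1116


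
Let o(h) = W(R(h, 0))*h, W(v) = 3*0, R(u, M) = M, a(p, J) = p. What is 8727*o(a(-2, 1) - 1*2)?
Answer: 0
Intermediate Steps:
W(v) = 0
o(h) = 0 (o(h) = 0*h = 0)
8727*o(a(-2, 1) - 1*2) = 8727*0 = 0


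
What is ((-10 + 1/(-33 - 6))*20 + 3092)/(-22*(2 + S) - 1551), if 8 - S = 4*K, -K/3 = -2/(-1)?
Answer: -112768/89661 ≈ -1.2577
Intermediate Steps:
K = -6 (K = -(-6)/(-1) = -(-6)*(-1) = -3*2 = -6)
S = 32 (S = 8 - 4*(-6) = 8 - 1*(-24) = 8 + 24 = 32)
((-10 + 1/(-33 - 6))*20 + 3092)/(-22*(2 + S) - 1551) = ((-10 + 1/(-33 - 6))*20 + 3092)/(-22*(2 + 32) - 1551) = ((-10 + 1/(-39))*20 + 3092)/(-22*34 - 1551) = ((-10 - 1/39)*20 + 3092)/(-748 - 1551) = (-391/39*20 + 3092)/(-2299) = (-7820/39 + 3092)*(-1/2299) = (112768/39)*(-1/2299) = -112768/89661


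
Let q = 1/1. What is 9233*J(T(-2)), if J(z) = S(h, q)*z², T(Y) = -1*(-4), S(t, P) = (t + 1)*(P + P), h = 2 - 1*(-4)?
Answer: 2068192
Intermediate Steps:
h = 6 (h = 2 + 4 = 6)
q = 1
S(t, P) = 2*P*(1 + t) (S(t, P) = (1 + t)*(2*P) = 2*P*(1 + t))
T(Y) = 4
J(z) = 14*z² (J(z) = (2*1*(1 + 6))*z² = (2*1*7)*z² = 14*z²)
9233*J(T(-2)) = 9233*(14*4²) = 9233*(14*16) = 9233*224 = 2068192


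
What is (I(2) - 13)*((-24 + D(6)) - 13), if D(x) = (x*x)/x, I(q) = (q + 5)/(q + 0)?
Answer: 589/2 ≈ 294.50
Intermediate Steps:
I(q) = (5 + q)/q
D(x) = x (D(x) = x**2/x = x)
(I(2) - 13)*((-24 + D(6)) - 13) = ((5 + 2)/2 - 13)*((-24 + 6) - 13) = ((1/2)*7 - 13)*(-18 - 13) = (7/2 - 13)*(-31) = -19/2*(-31) = 589/2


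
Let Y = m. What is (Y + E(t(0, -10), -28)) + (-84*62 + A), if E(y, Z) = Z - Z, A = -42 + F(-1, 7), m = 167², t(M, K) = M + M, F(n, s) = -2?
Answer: 22637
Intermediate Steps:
t(M, K) = 2*M
m = 27889
Y = 27889
A = -44 (A = -42 - 2 = -44)
E(y, Z) = 0
(Y + E(t(0, -10), -28)) + (-84*62 + A) = (27889 + 0) + (-84*62 - 44) = 27889 + (-5208 - 44) = 27889 - 5252 = 22637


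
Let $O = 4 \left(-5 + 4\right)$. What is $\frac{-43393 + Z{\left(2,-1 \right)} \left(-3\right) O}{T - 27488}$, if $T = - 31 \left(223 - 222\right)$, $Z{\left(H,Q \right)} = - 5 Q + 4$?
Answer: $\frac{43285}{27519} \approx 1.5729$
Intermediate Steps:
$Z{\left(H,Q \right)} = 4 - 5 Q$
$O = -4$ ($O = 4 \left(-1\right) = -4$)
$T = -31$ ($T = - 31 \left(223 - 222\right) = \left(-31\right) 1 = -31$)
$\frac{-43393 + Z{\left(2,-1 \right)} \left(-3\right) O}{T - 27488} = \frac{-43393 + \left(4 - -5\right) \left(-3\right) \left(-4\right)}{-31 - 27488} = \frac{-43393 + \left(4 + 5\right) \left(-3\right) \left(-4\right)}{-27519} = \left(-43393 + 9 \left(-3\right) \left(-4\right)\right) \left(- \frac{1}{27519}\right) = \left(-43393 - -108\right) \left(- \frac{1}{27519}\right) = \left(-43393 + 108\right) \left(- \frac{1}{27519}\right) = \left(-43285\right) \left(- \frac{1}{27519}\right) = \frac{43285}{27519}$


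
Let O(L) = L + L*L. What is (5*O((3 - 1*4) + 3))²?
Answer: 900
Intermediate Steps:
O(L) = L + L²
(5*O((3 - 1*4) + 3))² = (5*(((3 - 1*4) + 3)*(1 + ((3 - 1*4) + 3))))² = (5*(((3 - 4) + 3)*(1 + ((3 - 4) + 3))))² = (5*((-1 + 3)*(1 + (-1 + 3))))² = (5*(2*(1 + 2)))² = (5*(2*3))² = (5*6)² = 30² = 900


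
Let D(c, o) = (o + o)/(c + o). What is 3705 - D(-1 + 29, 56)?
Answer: 11111/3 ≈ 3703.7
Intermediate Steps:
D(c, o) = 2*o/(c + o) (D(c, o) = (2*o)/(c + o) = 2*o/(c + o))
3705 - D(-1 + 29, 56) = 3705 - 2*56/((-1 + 29) + 56) = 3705 - 2*56/(28 + 56) = 3705 - 2*56/84 = 3705 - 1*4/3 = 3705 - 4/3 = 11111/3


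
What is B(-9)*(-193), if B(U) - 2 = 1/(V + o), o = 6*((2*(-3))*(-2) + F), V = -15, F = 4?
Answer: -31459/81 ≈ -388.38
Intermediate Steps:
o = 96 (o = 6*((2*(-3))*(-2) + 4) = 6*(-6*(-2) + 4) = 6*(12 + 4) = 6*16 = 96)
B(U) = 163/81 (B(U) = 2 + 1/(-15 + 96) = 2 + 1/81 = 163/81)
B(-9)*(-193) = (163/81)*(-193) = -31459/81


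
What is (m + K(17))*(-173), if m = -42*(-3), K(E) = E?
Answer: -24739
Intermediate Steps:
m = 126
(m + K(17))*(-173) = (126 + 17)*(-173) = 143*(-173) = -24739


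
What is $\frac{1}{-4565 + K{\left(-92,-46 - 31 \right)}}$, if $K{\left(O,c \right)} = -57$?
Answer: $- \frac{1}{4622} \approx -0.00021636$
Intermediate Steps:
$\frac{1}{-4565 + K{\left(-92,-46 - 31 \right)}} = \frac{1}{-4565 - 57} = \frac{1}{-4622} = - \frac{1}{4622}$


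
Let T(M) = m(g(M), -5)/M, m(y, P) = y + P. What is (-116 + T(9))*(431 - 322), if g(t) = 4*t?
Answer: -110417/9 ≈ -12269.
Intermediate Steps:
m(y, P) = P + y
T(M) = (-5 + 4*M)/M
(-116 + T(9))*(431 - 322) = (-116 + (4 - 5/9))*(431 - 322) = (-116 + (4 - 5*⅑))*109 = (-116 + (4 - 5/9))*109 = (-116 + 31/9)*109 = -1013/9*109 = -110417/9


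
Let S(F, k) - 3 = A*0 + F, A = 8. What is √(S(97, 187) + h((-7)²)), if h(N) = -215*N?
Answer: I*√10435 ≈ 102.15*I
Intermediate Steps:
S(F, k) = 3 + F (S(F, k) = 3 + (8*0 + F) = 3 + (0 + F) = 3 + F)
√(S(97, 187) + h((-7)²)) = √((3 + 97) - 215*(-7)²) = √(100 - 215*49) = √(100 - 10535) = √(-10435) = I*√10435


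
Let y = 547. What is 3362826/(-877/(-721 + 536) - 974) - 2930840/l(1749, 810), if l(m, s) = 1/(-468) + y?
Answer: -27014131892834/3060215429 ≈ -8827.5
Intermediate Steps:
l(m, s) = 255995/468 (l(m, s) = 1/(-468) + 547 = -1/468 + 547 = 255995/468)
3362826/(-877/(-721 + 536) - 974) - 2930840/l(1749, 810) = 3362826/(-877/(-721 + 536) - 974) - 2930840/255995/468 = 3362826/(-877/(-185) - 974) - 2930840*468/255995 = 3362826/(-1/185*(-877) - 974) - 274326624/51199 = 3362826/(877/185 - 974) - 274326624/51199 = 3362826/(-179313/185) - 274326624/51199 = 3362826*(-185/179313) - 274326624/51199 = -207374270/59771 - 274326624/51199 = -27014131892834/3060215429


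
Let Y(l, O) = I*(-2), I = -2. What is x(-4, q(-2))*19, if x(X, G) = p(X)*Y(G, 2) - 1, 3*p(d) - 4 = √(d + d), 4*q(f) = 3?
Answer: 247/3 + 152*I*√2/3 ≈ 82.333 + 71.653*I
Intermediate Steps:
q(f) = ¾ (q(f) = (¼)*3 = ¾)
Y(l, O) = 4 (Y(l, O) = -2*(-2) = 4)
p(d) = 4/3 + √2*√d/3 (p(d) = 4/3 + √(d + d)/3 = 4/3 + √(2*d)/3 = 4/3 + (√2*√d)/3 = 4/3 + √2*√d/3)
x(X, G) = 13/3 + 4*√2*√X/3 (x(X, G) = (4/3 + √2*√X/3)*4 - 1 = (16/3 + 4*√2*√X/3) - 1 = 13/3 + 4*√2*√X/3)
x(-4, q(-2))*19 = (13/3 + 4*√2*√(-4)/3)*19 = (13/3 + 4*√2*(2*I)/3)*19 = (13/3 + 8*I*√2/3)*19 = 247/3 + 152*I*√2/3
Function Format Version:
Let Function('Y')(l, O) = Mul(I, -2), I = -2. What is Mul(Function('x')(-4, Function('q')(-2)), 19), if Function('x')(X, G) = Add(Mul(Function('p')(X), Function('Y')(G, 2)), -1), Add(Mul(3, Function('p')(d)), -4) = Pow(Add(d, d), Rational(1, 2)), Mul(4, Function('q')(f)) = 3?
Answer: Add(Rational(247, 3), Mul(Rational(152, 3), I, Pow(2, Rational(1, 2)))) ≈ Add(82.333, Mul(71.653, I))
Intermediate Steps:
Function('q')(f) = Rational(3, 4) (Function('q')(f) = Mul(Rational(1, 4), 3) = Rational(3, 4))
Function('Y')(l, O) = 4 (Function('Y')(l, O) = Mul(-2, -2) = 4)
Function('p')(d) = Add(Rational(4, 3), Mul(Rational(1, 3), Pow(2, Rational(1, 2)), Pow(d, Rational(1, 2)))) (Function('p')(d) = Add(Rational(4, 3), Mul(Rational(1, 3), Pow(Add(d, d), Rational(1, 2)))) = Add(Rational(4, 3), Mul(Rational(1, 3), Pow(Mul(2, d), Rational(1, 2)))) = Add(Rational(4, 3), Mul(Rational(1, 3), Mul(Pow(2, Rational(1, 2)), Pow(d, Rational(1, 2))))) = Add(Rational(4, 3), Mul(Rational(1, 3), Pow(2, Rational(1, 2)), Pow(d, Rational(1, 2)))))
Function('x')(X, G) = Add(Rational(13, 3), Mul(Rational(4, 3), Pow(2, Rational(1, 2)), Pow(X, Rational(1, 2)))) (Function('x')(X, G) = Add(Mul(Add(Rational(4, 3), Mul(Rational(1, 3), Pow(2, Rational(1, 2)), Pow(X, Rational(1, 2)))), 4), -1) = Add(Add(Rational(16, 3), Mul(Rational(4, 3), Pow(2, Rational(1, 2)), Pow(X, Rational(1, 2)))), -1) = Add(Rational(13, 3), Mul(Rational(4, 3), Pow(2, Rational(1, 2)), Pow(X, Rational(1, 2)))))
Mul(Function('x')(-4, Function('q')(-2)), 19) = Mul(Add(Rational(13, 3), Mul(Rational(4, 3), Pow(2, Rational(1, 2)), Pow(-4, Rational(1, 2)))), 19) = Mul(Add(Rational(13, 3), Mul(Rational(4, 3), Pow(2, Rational(1, 2)), Mul(2, I))), 19) = Mul(Add(Rational(13, 3), Mul(Rational(8, 3), I, Pow(2, Rational(1, 2)))), 19) = Add(Rational(247, 3), Mul(Rational(152, 3), I, Pow(2, Rational(1, 2))))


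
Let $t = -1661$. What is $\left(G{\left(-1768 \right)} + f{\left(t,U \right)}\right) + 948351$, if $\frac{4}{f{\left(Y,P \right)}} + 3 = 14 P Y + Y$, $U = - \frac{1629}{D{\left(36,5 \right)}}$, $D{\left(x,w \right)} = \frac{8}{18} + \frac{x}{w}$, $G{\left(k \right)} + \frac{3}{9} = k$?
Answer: $\frac{2419553404863260}{2556093081} \approx 9.4658 \cdot 10^{5}$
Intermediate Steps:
$G{\left(k \right)} = - \frac{1}{3} + k$
$D{\left(x,w \right)} = \frac{4}{9} + \frac{x}{w}$ ($D{\left(x,w \right)} = 8 \cdot \frac{1}{18} + \frac{x}{w} = \frac{4}{9} + \frac{x}{w}$)
$U = - \frac{73305}{344}$ ($U = - \frac{1629}{\frac{4}{9} + \frac{36}{5}} = - \frac{1629}{\frac{344}{45}} = \left(-1629\right) \frac{45}{344} = - \frac{73305}{344} \approx -213.1$)
$f{\left(Y,P \right)} = \frac{4}{-3 + Y + 14 P Y}$ ($f{\left(Y,P \right)} = \frac{4}{-3 + \left(14 P Y + Y\right)} = \frac{4}{-3 + \left(Y + 14 P Y\right)} = \frac{4}{-3 + Y + 14 P Y}$)
$\left(G{\left(-1768 \right)} + f{\left(t,U \right)}\right) + 948351 = \left(\left(- \frac{1}{3} - 1768\right) + \frac{4}{-3 - 1661 + 14 \left(- \frac{73305}{344}\right) \left(-1661\right)}\right) + 948351 = \left(- \frac{5305}{3} + \frac{4}{-3 - 1661 + \frac{852317235}{172}}\right) + 948351 = \left(- \frac{5305}{3} + \frac{4}{\frac{852031027}{172}}\right) + 948351 = \left(- \frac{5305}{3} + 4 \cdot \frac{172}{852031027}\right) + 948351 = \left(- \frac{5305}{3} + \frac{688}{852031027}\right) + 948351 = - \frac{4520024596171}{2556093081} + 948351 = \frac{2419553404863260}{2556093081}$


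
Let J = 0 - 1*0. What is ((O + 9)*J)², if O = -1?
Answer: 0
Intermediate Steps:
J = 0 (J = 0 + 0 = 0)
((O + 9)*J)² = ((-1 + 9)*0)² = (8*0)² = 0² = 0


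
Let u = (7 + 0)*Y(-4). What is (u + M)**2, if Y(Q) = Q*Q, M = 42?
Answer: 23716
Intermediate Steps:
Y(Q) = Q**2
u = 112 (u = (7 + 0)*(-4)**2 = 7*16 = 112)
(u + M)**2 = (112 + 42)**2 = 154**2 = 23716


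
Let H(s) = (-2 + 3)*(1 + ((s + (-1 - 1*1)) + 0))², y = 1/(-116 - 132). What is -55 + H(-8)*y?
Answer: -13721/248 ≈ -55.327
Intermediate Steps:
y = -1/248 (y = 1/(-248) = -1/248 ≈ -0.0040323)
H(s) = (-1 + s)² (H(s) = 1*(1 + ((s + (-1 - 1)) + 0))² = 1*(1 + ((s - 2) + 0))² = 1*(1 + ((-2 + s) + 0))² = 1*(1 + (-2 + s))² = 1*(-1 + s)² = (-1 + s)²)
-55 + H(-8)*y = -55 + (-1 - 8)²*(-1/248) = -55 + (-9)²*(-1/248) = -55 + 81*(-1/248) = -55 - 81/248 = -13721/248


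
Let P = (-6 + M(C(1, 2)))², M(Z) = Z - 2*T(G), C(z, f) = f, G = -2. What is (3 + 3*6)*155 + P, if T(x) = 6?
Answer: 3511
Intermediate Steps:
M(Z) = -12 + Z (M(Z) = Z - 2*6 = Z - 12 = -12 + Z)
P = 256 (P = (-6 + (-12 + 2))² = (-6 - 10)² = (-16)² = 256)
(3 + 3*6)*155 + P = (3 + 3*6)*155 + 256 = (3 + 18)*155 + 256 = 21*155 + 256 = 3255 + 256 = 3511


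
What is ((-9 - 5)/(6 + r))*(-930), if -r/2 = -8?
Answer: 6510/11 ≈ 591.82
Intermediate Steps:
r = 16 (r = -2*(-8) = 16)
((-9 - 5)/(6 + r))*(-930) = ((-9 - 5)/(6 + 16))*(-930) = -14/22*(-930) = -14*1/22*(-930) = -7/11*(-930) = 6510/11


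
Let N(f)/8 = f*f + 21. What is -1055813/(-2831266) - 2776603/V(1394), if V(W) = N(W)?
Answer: 4276213177065/22007509893448 ≈ 0.19431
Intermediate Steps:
N(f) = 168 + 8*f**2 (N(f) = 8*(f*f + 21) = 8*(f**2 + 21) = 8*(21 + f**2) = 168 + 8*f**2)
V(W) = 168 + 8*W**2
-1055813/(-2831266) - 2776603/V(1394) = -1055813/(-2831266) - 2776603/(168 + 8*1394**2) = -1055813*(-1/2831266) - 2776603/(168 + 8*1943236) = 1055813/2831266 - 2776603/(168 + 15545888) = 1055813/2831266 - 2776603/15546056 = 4276213177065/22007509893448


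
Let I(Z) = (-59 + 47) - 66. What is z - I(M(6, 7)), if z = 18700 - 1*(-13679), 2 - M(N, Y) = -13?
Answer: 32457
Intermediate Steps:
M(N, Y) = 15 (M(N, Y) = 2 - 1*(-13) = 2 + 13 = 15)
I(Z) = -78 (I(Z) = -12 - 66 = -78)
z = 32379 (z = 18700 + 13679 = 32379)
z - I(M(6, 7)) = 32379 - 1*(-78) = 32379 + 78 = 32457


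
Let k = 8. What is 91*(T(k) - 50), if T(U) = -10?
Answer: -5460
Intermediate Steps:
91*(T(k) - 50) = 91*(-10 - 50) = 91*(-60) = -5460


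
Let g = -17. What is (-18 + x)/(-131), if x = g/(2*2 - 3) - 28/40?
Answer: 357/1310 ≈ 0.27252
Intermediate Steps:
x = -177/10 (x = -17/(2*2 - 3) - 28/40 = -17/(4 - 3) - 28*1/40 = -17/1 - 7/10 = -17*1 - 7/10 = -17 - 7/10 = -177/10 ≈ -17.700)
(-18 + x)/(-131) = (-18 - 177/10)/(-131) = -1/131*(-357/10) = 357/1310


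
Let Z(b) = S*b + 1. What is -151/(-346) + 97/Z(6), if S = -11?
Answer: -23747/22490 ≈ -1.0559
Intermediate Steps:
Z(b) = 1 - 11*b (Z(b) = -11*b + 1 = 1 - 11*b)
-151/(-346) + 97/Z(6) = -151/(-346) + 97/(1 - 11*6) = -151*(-1/346) + 97/(1 - 66) = 151/346 + 97/(-65) = 151/346 + 97*(-1/65) = 151/346 - 97/65 = -23747/22490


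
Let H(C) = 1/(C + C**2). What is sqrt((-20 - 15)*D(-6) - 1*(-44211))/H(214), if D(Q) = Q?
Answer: 46010*sqrt(44421) ≈ 9.6972e+6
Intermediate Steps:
sqrt((-20 - 15)*D(-6) - 1*(-44211))/H(214) = sqrt((-20 - 15)*(-6) - 1*(-44211))/((1/(214*(1 + 214)))) = sqrt(-35*(-6) + 44211)/(((1/214)/215)) = sqrt(210 + 44211)/(((1/214)*(1/215))) = sqrt(44421)/(1/46010) = sqrt(44421)*46010 = 46010*sqrt(44421)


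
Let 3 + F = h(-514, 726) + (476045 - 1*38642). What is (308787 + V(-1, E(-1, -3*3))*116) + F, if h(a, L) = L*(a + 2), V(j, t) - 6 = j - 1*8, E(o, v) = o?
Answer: 374127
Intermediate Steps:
V(j, t) = -2 + j (V(j, t) = 6 + (j - 1*8) = 6 + (j - 8) = 6 + (-8 + j) = -2 + j)
h(a, L) = L*(2 + a)
F = 65688 (F = -3 + (726*(2 - 514) + (476045 - 1*38642)) = -3 + (726*(-512) + (476045 - 38642)) = -3 + (-371712 + 437403) = -3 + 65691 = 65688)
(308787 + V(-1, E(-1, -3*3))*116) + F = (308787 + (-2 - 1)*116) + 65688 = (308787 - 3*116) + 65688 = (308787 - 348) + 65688 = 308439 + 65688 = 374127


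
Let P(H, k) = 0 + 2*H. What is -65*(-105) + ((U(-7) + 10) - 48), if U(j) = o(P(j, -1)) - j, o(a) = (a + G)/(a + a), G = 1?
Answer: 190245/28 ≈ 6794.5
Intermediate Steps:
P(H, k) = 2*H
o(a) = (1 + a)/(2*a) (o(a) = (a + 1)/(a + a) = (1 + a)/((2*a)) = (1 + a)*(1/(2*a)) = (1 + a)/(2*a))
U(j) = -j + (1 + 2*j)/(4*j) (U(j) = (1 + 2*j)/(2*((2*j))) - j = (1/(2*j))*(1 + 2*j)/2 - j = (1 + 2*j)/(4*j) - j = -j + (1 + 2*j)/(4*j))
-65*(-105) + ((U(-7) + 10) - 48) = -65*(-105) + (((½ - 1*(-7) + (¼)/(-7)) + 10) - 48) = 6825 + (((½ + 7 + (¼)*(-⅐)) + 10) - 48) = 6825 + (((½ + 7 - 1/28) + 10) - 48) = 6825 + ((209/28 + 10) - 48) = 6825 + (489/28 - 48) = 6825 - 855/28 = 190245/28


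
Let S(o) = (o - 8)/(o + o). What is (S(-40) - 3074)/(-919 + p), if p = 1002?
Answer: -15367/415 ≈ -37.029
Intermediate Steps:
S(o) = (-8 + o)/(2*o) (S(o) = (-8 + o)/((2*o)) = (-8 + o)*(1/(2*o)) = (-8 + o)/(2*o))
(S(-40) - 3074)/(-919 + p) = ((½)*(-8 - 40)/(-40) - 3074)/(-919 + 1002) = ((½)*(-1/40)*(-48) - 3074)/83 = (⅗ - 3074)*(1/83) = -15367/5*1/83 = -15367/415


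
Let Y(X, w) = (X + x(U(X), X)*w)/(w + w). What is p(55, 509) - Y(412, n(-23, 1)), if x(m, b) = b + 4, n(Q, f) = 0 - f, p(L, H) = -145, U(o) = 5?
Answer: -147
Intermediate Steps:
n(Q, f) = -f
x(m, b) = 4 + b
Y(X, w) = (X + w*(4 + X))/(2*w) (Y(X, w) = (X + (4 + X)*w)/(w + w) = (X + w*(4 + X))/((2*w)) = (X + w*(4 + X))*(1/(2*w)) = (X + w*(4 + X))/(2*w))
p(55, 509) - Y(412, n(-23, 1)) = -145 - (412 + (-1*1)*(4 + 412))/(2*((-1*1))) = -145 - (412 - 1*416)/(2*(-1)) = -145 - (-1)*(412 - 416)/2 = -145 - (-1)*(-4)/2 = -145 - 1*2 = -145 - 2 = -147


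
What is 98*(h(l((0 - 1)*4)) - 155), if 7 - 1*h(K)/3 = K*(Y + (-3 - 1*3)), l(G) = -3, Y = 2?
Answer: -16660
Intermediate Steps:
h(K) = 21 + 12*K (h(K) = 21 - 3*K*(2 + (-3 - 1*3)) = 21 - 3*K*(2 + (-3 - 3)) = 21 - 3*K*(2 - 6) = 21 - 3*K*(-4) = 21 - (-12)*K = 21 + 12*K)
98*(h(l((0 - 1)*4)) - 155) = 98*((21 + 12*(-3)) - 155) = 98*((21 - 36) - 155) = 98*(-15 - 155) = 98*(-170) = -16660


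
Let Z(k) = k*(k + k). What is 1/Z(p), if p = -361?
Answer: 1/260642 ≈ 3.8367e-6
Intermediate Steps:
Z(k) = 2*k**2 (Z(k) = k*(2*k) = 2*k**2)
1/Z(p) = 1/(2*(-361)**2) = 1/(2*130321) = 1/260642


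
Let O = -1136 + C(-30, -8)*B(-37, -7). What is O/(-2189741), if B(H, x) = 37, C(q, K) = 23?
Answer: 285/2189741 ≈ 0.00013015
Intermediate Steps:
O = -285 (O = -1136 + 23*37 = -1136 + 851 = -285)
O/(-2189741) = -285/(-2189741) = -285*(-1/2189741) = 285/2189741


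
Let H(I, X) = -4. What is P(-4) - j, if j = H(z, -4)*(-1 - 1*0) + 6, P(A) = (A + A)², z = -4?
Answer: 54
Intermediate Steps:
P(A) = 4*A² (P(A) = (2*A)² = 4*A²)
j = 10 (j = -4*(-1 - 1*0) + 6 = -4*(-1 + 0) + 6 = -4*(-1) + 6 = 4 + 6 = 10)
P(-4) - j = 4*(-4)² - 1*10 = 4*16 - 10 = 64 - 10 = 54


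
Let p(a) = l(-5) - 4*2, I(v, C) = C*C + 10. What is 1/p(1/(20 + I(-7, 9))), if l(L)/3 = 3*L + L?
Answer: -1/68 ≈ -0.014706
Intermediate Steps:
I(v, C) = 10 + C**2 (I(v, C) = C**2 + 10 = 10 + C**2)
l(L) = 12*L (l(L) = 3*(3*L + L) = 3*(4*L) = 12*L)
p(a) = -68 (p(a) = 12*(-5) - 4*2 = -60 - 8 = -68)
1/p(1/(20 + I(-7, 9))) = 1/(-68) = -1/68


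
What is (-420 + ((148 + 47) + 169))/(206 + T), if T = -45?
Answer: -8/23 ≈ -0.34783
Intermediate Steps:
(-420 + ((148 + 47) + 169))/(206 + T) = (-420 + ((148 + 47) + 169))/(206 - 45) = (-420 + (195 + 169))/161 = (-420 + 364)*(1/161) = -56*1/161 = -8/23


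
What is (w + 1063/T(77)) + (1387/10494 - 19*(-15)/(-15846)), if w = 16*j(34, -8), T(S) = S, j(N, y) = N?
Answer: 2848363106/5105331 ≈ 557.92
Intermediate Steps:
w = 544 (w = 16*34 = 544)
(w + 1063/T(77)) + (1387/10494 - 19*(-15)/(-15846)) = (544 + 1063/77) + (1387/10494 - 19*(-15)/(-15846)) = (544 + 1063*(1/77)) + (1387*(1/10494) + 285*(-1/15846)) = (544 + 1063/77) + (1387/10494 - 5/278) = 42951/77 + 83279/729333 = 2848363106/5105331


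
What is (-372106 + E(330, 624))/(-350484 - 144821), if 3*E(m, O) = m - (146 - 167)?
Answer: 371989/495305 ≈ 0.75103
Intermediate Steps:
E(m, O) = 7 + m/3 (E(m, O) = (m - (146 - 167))/3 = (m - 1*(-21))/3 = (m + 21)/3 = (21 + m)/3 = 7 + m/3)
(-372106 + E(330, 624))/(-350484 - 144821) = (-372106 + (7 + (⅓)*330))/(-350484 - 144821) = (-372106 + (7 + 110))/(-495305) = (-372106 + 117)*(-1/495305) = -371989*(-1/495305) = 371989/495305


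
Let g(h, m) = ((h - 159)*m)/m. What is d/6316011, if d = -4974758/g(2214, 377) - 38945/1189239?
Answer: -657361806793/1715067974951955 ≈ -0.00038329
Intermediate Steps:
g(h, m) = -159 + h (g(h, m) = ((-159 + h)*m)/m = (m*(-159 + h))/m = -159 + h)
d = -657361806793/271542905 (d = -4974758/(-159 + 2214) - 38945/1189239 = -4974758/2055 - 38945*1/1189239 = -4974758*1/2055 - 38945/1189239 = -4974758/2055 - 38945/1189239 = -657361806793/271542905 ≈ -2420.8)
d/6316011 = -657361806793/271542905/6316011 = -657361806793/271542905*1/6316011 = -657361806793/1715067974951955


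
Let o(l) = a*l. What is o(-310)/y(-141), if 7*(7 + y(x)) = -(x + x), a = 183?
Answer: -397110/233 ≈ -1704.3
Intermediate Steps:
y(x) = -7 - 2*x/7 (y(x) = -7 + (-(x + x))/7 = -7 + (-2*x)/7 = -7 - 2*x/7)
o(l) = 183*l
o(-310)/y(-141) = (183*(-310))/(-7 - 2/7*(-141)) = -56730/(-7 + 282/7) = -56730/233/7 = -56730*7/233 = -397110/233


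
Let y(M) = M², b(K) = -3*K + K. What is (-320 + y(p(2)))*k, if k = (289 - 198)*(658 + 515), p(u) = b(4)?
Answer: -27326208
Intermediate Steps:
b(K) = -2*K
p(u) = -8 (p(u) = -2*4 = -8)
k = 106743 (k = 91*1173 = 106743)
(-320 + y(p(2)))*k = (-320 + (-8)²)*106743 = (-320 + 64)*106743 = -256*106743 = -27326208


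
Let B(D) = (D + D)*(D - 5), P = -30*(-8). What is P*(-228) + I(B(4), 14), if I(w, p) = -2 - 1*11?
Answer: -54733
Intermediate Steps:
P = 240
B(D) = 2*D*(-5 + D) (B(D) = (2*D)*(-5 + D) = 2*D*(-5 + D))
I(w, p) = -13 (I(w, p) = -2 - 11 = -13)
P*(-228) + I(B(4), 14) = 240*(-228) - 13 = -54720 - 13 = -54733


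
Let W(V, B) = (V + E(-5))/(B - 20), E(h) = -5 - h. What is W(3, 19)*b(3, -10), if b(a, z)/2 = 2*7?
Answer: -84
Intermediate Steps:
b(a, z) = 28 (b(a, z) = 2*(2*7) = 2*14 = 28)
W(V, B) = V/(-20 + B) (W(V, B) = (V + (-5 - 1*(-5)))/(B - 20) = (V + (-5 + 5))/(-20 + B) = (V + 0)/(-20 + B) = V/(-20 + B))
W(3, 19)*b(3, -10) = (3/(-20 + 19))*28 = (3/(-1))*28 = (3*(-1))*28 = -3*28 = -84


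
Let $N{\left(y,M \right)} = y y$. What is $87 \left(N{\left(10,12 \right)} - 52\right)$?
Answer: $4176$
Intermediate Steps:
$N{\left(y,M \right)} = y^{2}$
$87 \left(N{\left(10,12 \right)} - 52\right) = 87 \left(10^{2} - 52\right) = 87 \left(100 - 52\right) = 87 \cdot 48 = 4176$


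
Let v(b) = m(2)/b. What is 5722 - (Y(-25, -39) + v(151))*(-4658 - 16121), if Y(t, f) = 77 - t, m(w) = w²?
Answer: 320985296/151 ≈ 2.1257e+6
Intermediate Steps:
v(b) = 4/b (v(b) = 2²/b = 4/b)
5722 - (Y(-25, -39) + v(151))*(-4658 - 16121) = 5722 - ((77 - 1*(-25)) + 4/151)*(-4658 - 16121) = 5722 - ((77 + 25) + 4*(1/151))*(-20779) = 5722 - (102 + 4/151)*(-20779) = 5722 - 15406*(-20779)/151 = 5722 - 1*(-320121274/151) = 5722 + 320121274/151 = 320985296/151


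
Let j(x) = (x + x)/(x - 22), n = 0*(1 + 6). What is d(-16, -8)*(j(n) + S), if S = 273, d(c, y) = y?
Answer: -2184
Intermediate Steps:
n = 0 (n = 0*7 = 0)
j(x) = 2*x/(-22 + x) (j(x) = (2*x)/(-22 + x) = 2*x/(-22 + x))
d(-16, -8)*(j(n) + S) = -8*(2*0/(-22 + 0) + 273) = -8*(2*0/(-22) + 273) = -8*(2*0*(-1/22) + 273) = -8*(0 + 273) = -8*273 = -2184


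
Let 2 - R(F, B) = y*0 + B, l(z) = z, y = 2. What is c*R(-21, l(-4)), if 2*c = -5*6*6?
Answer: -540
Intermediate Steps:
R(F, B) = 2 - B (R(F, B) = 2 - (2*0 + B) = 2 - (0 + B) = 2 - B)
c = -90 (c = (-5*6*6)/2 = (-30*6)/2 = (½)*(-180) = -90)
c*R(-21, l(-4)) = -90*(2 - 1*(-4)) = -90*(2 + 4) = -90*6 = -540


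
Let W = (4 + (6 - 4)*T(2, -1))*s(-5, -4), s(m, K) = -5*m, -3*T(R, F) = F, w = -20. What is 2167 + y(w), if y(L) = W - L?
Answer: 6911/3 ≈ 2303.7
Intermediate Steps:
T(R, F) = -F/3
W = 350/3 (W = (4 + (6 - 4)*(-1/3*(-1)))*(-5*(-5)) = (4 + 2*(1/3))*25 = (4 + 2/3)*25 = (14/3)*25 = 350/3 ≈ 116.67)
y(L) = 350/3 - L
2167 + y(w) = 2167 + (350/3 - 1*(-20)) = 2167 + (350/3 + 20) = 2167 + 410/3 = 6911/3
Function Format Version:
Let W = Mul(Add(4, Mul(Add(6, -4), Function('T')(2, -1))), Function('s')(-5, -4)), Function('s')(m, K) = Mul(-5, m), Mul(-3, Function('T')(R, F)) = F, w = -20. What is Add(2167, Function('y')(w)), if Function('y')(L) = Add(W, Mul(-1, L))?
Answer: Rational(6911, 3) ≈ 2303.7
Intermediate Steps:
Function('T')(R, F) = Mul(Rational(-1, 3), F)
W = Rational(350, 3) (W = Mul(Add(4, Mul(Add(6, -4), Mul(Rational(-1, 3), -1))), Mul(-5, -5)) = Mul(Add(4, Mul(2, Rational(1, 3))), 25) = Mul(Add(4, Rational(2, 3)), 25) = Mul(Rational(14, 3), 25) = Rational(350, 3) ≈ 116.67)
Function('y')(L) = Add(Rational(350, 3), Mul(-1, L))
Add(2167, Function('y')(w)) = Add(2167, Add(Rational(350, 3), Mul(-1, -20))) = Add(2167, Add(Rational(350, 3), 20)) = Add(2167, Rational(410, 3)) = Rational(6911, 3)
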